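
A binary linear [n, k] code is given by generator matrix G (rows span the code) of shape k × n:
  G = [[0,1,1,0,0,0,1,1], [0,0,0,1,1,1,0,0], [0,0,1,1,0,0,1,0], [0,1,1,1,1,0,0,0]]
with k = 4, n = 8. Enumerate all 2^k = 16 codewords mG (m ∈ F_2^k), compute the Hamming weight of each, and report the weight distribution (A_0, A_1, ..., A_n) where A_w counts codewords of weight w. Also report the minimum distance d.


Weight distribution: A_0 = 1, A_3 = 7, A_4 = 7, A_7 = 1. Minimum distance d = 3.

Enumerate all 2^4 = 16 messages m ∈ F_2^4.
For each, compute codeword c = mG in F_2^8, then tally its weight.
  m = 0000 → c = 00000000, weight = 0.
  m = 1000 → c = 01100011, weight = 4.
  m = 0100 → c = 00011100, weight = 3.
  m = 1100 → c = 01111111, weight = 7.
  m = 0010 → c = 00110010, weight = 3.
  m = 1010 → c = 01010001, weight = 3.
  m = 0110 → c = 00101110, weight = 4.
  m = 1110 → c = 01001101, weight = 4.
  m = 0001 → c = 01111000, weight = 4.
  m = 1001 → c = 00011011, weight = 4.
  m = 0101 → c = 01100100, weight = 3.
  m = 1101 → c = 00000111, weight = 3.
  m = 0011 → c = 01001010, weight = 3.
  m = 1011 → c = 00101001, weight = 3.
  m = 0111 → c = 01010110, weight = 4.
  m = 1111 → c = 00110101, weight = 4.
Tally weights:
  weight 0: 1 codewords.
  weight 3: 7 codewords.
  weight 4: 7 codewords.
  weight 7: 1 codewords.
Minimum distance d = smallest w > 0 with A_w > 0 = 3.
Sanity: Σ A_w = 16 = 2^4 = 16 ✓.


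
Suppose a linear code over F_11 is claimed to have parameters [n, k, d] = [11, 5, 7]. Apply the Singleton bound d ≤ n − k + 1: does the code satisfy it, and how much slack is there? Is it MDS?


Singleton RHS = n − k + 1 = 7, slack = 0, bound satisfied, MDS.

Singleton bound: d ≤ n − k + 1.
Here n = 11, k = 5, so n − k + 1 = 7.
Given d = 7, check d ≤ 7: YES.
Slack = (n − k + 1) − d = 0.
The code is MDS (slack = 0).
Description: the claimed parameters are [11, 5, 7]_11; such a code would be MDS (meets Singleton bound).


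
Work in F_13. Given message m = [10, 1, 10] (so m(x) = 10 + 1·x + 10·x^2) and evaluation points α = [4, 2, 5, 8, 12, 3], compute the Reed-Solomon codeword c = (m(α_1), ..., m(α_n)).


c = [5, 0, 5, 8, 6, 12]

Message polynomial: m(x) = 10 + 1·x + 10·x^2 (mod 13).
For each evaluation point α_i, compute m(α_i) mod 13:
  α_1 = 4: Horner steps 10 → 2 → 5, so m(4) = 5.
  α_2 = 2: Horner steps 10 → 8 → 0, so m(2) = 0.
  α_3 = 5: Horner steps 10 → 12 → 5, so m(5) = 5.
  α_4 = 8: Horner steps 10 → 3 → 8, so m(8) = 8.
  α_5 = 12: Horner steps 10 → 4 → 6, so m(12) = 6.
  α_6 = 3: Horner steps 10 → 5 → 12, so m(3) = 12.
Codeword c = [5, 0, 5, 8, 6, 12] ∈ F_13^6.


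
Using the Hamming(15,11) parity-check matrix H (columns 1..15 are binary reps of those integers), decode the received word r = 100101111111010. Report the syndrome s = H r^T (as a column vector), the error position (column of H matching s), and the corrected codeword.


s = (0, 1, 1, 0)^T, error position = 6, corrected codeword c = 100100111111010

Compute s = H r^T mod 2 one row at a time:
  s_1 = 1 + 1 + 1 + 1 + 1 + 0 + 1 + 0 = 6 ≡ 0 (mod 2).
  s_2 = 1 + 0 + 1 + 1 + 1 + 0 + 1 + 0 = 5 ≡ 1 (mod 2).
  s_3 = 0 + 0 + 1 + 1 + 1 + 1 + 1 + 0 = 5 ≡ 1 (mod 2).
  s_4 = 1 + 0 + 0 + 1 + 1 + 1 + 0 + 0 = 4 ≡ 0 (mod 2).
s = (0, 1, 1, 0)^T — this equals column 6 of H (binary 0110), so error is at position 6.
Correct: flip bit 6 of r = 100101111111010 to get c = 100100111111010.


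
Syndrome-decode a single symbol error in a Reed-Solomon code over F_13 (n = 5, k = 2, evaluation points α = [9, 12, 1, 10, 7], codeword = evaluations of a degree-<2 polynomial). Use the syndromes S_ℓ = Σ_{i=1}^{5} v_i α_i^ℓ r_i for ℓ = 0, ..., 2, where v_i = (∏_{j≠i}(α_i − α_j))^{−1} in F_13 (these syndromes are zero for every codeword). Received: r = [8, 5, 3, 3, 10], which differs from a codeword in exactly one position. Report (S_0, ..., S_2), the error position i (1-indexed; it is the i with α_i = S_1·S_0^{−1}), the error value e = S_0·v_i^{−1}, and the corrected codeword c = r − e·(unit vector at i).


S = (2, 7, 5), error at position 4, error magnitude e = 9, c = [8, 5, 3, 7, 10].

Step 1: column multipliers v_i = (∏_{j≠i}(α_i − α_j))^{−1} mod 13.
  i = 1 (α = 9): (9−12)(9−1)(9−10)(9−7) = (−3)·8·(−1)·2 = 48 ≡ 9, so v_1 = 9^{−1} = 3 (mod 13).
  i = 2 (α = 12): (12−9)(12−1)(12−10)(12−7) = 3·11·2·5 = 330 ≡ 5, so v_2 = 5^{−1} = 8 (mod 13).
  i = 3 (α = 1): (1−9)(1−12)(1−10)(1−7) = (−8)·(−11)·(−9)·(−6) = 4752 ≡ 7, so v_3 = 7^{−1} = 2 (mod 13).
  i = 4 (α = 10): (10−9)(10−12)(10−1)(10−7) = 1·(−2)·9·3 = −54 ≡ 11, so v_4 = 11^{−1} = 6 (mod 13).
  i = 5 (α = 7): (7−9)(7−12)(7−1)(7−10) = (−2)·(−5)·6·(−3) = −180 ≡ 2, so v_5 = 2^{−1} = 7 (mod 13).
  v = [3, 8, 2, 6, 7].
Step 2: syndromes of r = [8, 5, 3, 3, 10] (all sums mod 13).
  S_0 = Σ v_i r_i = 3·8 + 8·5 + 2·3 + 6·3 + 7·10 = 158 ≡ 2.
  S_1 = Σ v_i α_i r_i = 3·9·8 + 8·12·5 + 2·1·3 + 6·10·3 + 7·7·10 = 1372 ≡ 7.
  α_i^2 mod 13 = [3, 1, 1, 9, 10].
  S_2 = Σ v_i α_i^2 r_i = 3·3·8 + 8·1·5 + 2·1·3 + 6·9·3 + 7·10·10 = 980 ≡ 5.
  S = (2, 7, 5) ≠ 0, so r is not a codeword (an error is present).
Step 3: locate the error. For a single error e at position i, S_ℓ = v_i·e·α_i^ℓ, so α_err = S_1/S_0.
  S_0^{−1} = 2^{−1} = 7 (mod 13), so α_err = 7·7 = 49 ≡ 10 = α_4. Error position i = 4.
  Consistency check: S_2/S_1 = 5·2 = 10 ≡ 10 = α_err ✓ (single-error assumption holds).
Step 4: error magnitude e = S_0/v_4 = S_0·∏_{j≠4}(α_4 − α_j) = 2·11 = 22 ≡ 9 (mod 13).
Step 5: correct position 4: c_4 = r_4 − e = 3 − 9 ≡ 7 (mod 13). Hence c = [8, 5, 3, 7, 10].
  Check: interpolating c through the α_i gives m(x) = 4 + 12·x (degree < 2) with m(α_i) = c_i for every i, so c is indeed a codeword.


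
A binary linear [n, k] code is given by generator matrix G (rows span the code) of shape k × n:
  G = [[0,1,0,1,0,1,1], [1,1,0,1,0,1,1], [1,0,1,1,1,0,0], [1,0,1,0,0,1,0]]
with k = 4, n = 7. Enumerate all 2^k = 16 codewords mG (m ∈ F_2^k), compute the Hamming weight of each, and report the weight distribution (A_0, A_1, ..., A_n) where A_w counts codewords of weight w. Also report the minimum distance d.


Weight distribution: A_0 = 1, A_1 = 1, A_2 = 1, A_3 = 4, A_4 = 5, A_5 = 3, A_6 = 1. Minimum distance d = 1.

Enumerate all 2^4 = 16 messages m ∈ F_2^4.
For each, compute codeword c = mG in F_2^7, then tally its weight.
  m = 0000 → c = 0000000, weight = 0.
  m = 1000 → c = 0101011, weight = 4.
  m = 0100 → c = 1101011, weight = 5.
  m = 1100 → c = 1000000, weight = 1.
  m = 0010 → c = 1011100, weight = 4.
  m = 1010 → c = 1110111, weight = 6.
  m = 0110 → c = 0110111, weight = 5.
  m = 1110 → c = 0011100, weight = 3.
  m = 0001 → c = 1010010, weight = 3.
  m = 1001 → c = 1111001, weight = 5.
  m = 0101 → c = 0111001, weight = 4.
  m = 1101 → c = 0010010, weight = 2.
  m = 0011 → c = 0001110, weight = 3.
  m = 1011 → c = 0100101, weight = 3.
  m = 0111 → c = 1100101, weight = 4.
  m = 1111 → c = 1001110, weight = 4.
Tally weights:
  weight 0: 1 codewords.
  weight 1: 1 codewords.
  weight 2: 1 codewords.
  weight 3: 4 codewords.
  weight 4: 5 codewords.
  weight 5: 3 codewords.
  weight 6: 1 codewords.
Minimum distance d = smallest w > 0 with A_w > 0 = 1.
Sanity: Σ A_w = 16 = 2^4 = 16 ✓.


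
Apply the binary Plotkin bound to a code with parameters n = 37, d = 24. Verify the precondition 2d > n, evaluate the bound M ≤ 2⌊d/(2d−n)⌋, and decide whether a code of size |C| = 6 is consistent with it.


Plotkin bound M ≤ 4; given |C| = 6 > bound (violated).

Check applicability: 2d = 48, n = 37.
2d − n = 11 > 0, so Plotkin applies.
Compute d/(2d−n) = 24/11 ≈ 2.1818.
⌊d/(2d−n)⌋ = 2.
Plotkin bound: M ≤ 2·2 = 4.
Given |C| = 6, check: VIOLATED.
This |C| is above the Plotkin bound, so no binary code with n = 37, d = 24 and 6 codewords exists.


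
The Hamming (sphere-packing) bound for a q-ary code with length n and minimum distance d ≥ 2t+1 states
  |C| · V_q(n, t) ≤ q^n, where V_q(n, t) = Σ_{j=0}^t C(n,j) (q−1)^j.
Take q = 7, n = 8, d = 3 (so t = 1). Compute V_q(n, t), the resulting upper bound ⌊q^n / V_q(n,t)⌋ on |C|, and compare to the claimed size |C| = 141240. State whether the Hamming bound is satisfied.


V_q(n, t) = 49, q^n = 5764801, Hamming bound = 117649, |C| = 141240 > bound (violated).

Step 1: Compute V_q(n, t) = Σ_{j=0}^1 C(n, j) (q−1)^j.
  j = 0: C(8,0)·(6)^0 = 1·1 = 1.
  j = 1: C(8,1)·(6)^1 = 8·6 = 48.
  V_q(n, t) = 1 + 48 = 49.
Step 2: q^n = 7^8 = 5764801.
Step 3: Hamming bound ⌊q^n / V_q(n,t)⌋ = ⌊5764801/49⌋ = 117649.
Step 4: Compare |C| = 141240 to 117649: violated.
The claimed |C| lies above the Hamming bound, so no 7-ary code of length 8 with d ≥ 3 can have 141240 codewords.


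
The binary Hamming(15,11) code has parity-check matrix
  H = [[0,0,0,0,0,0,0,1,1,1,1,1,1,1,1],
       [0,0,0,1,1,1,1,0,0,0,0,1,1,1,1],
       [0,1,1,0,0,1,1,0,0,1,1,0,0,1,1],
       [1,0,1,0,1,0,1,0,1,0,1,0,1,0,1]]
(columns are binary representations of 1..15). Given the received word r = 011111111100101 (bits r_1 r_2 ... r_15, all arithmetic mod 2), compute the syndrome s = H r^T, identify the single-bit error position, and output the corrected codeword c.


s = (1, 0, 0, 0)^T, error position = 8, corrected codeword c = 011111101100101

Compute s = H r^T mod 2 one row at a time:
  s_1 = 1 + 1 + 1 + 0 + 0 + 1 + 0 + 1 = 5 ≡ 1 (mod 2).
  s_2 = 1 + 1 + 1 + 1 + 0 + 1 + 0 + 1 = 6 ≡ 0 (mod 2).
  s_3 = 1 + 1 + 1 + 1 + 1 + 0 + 0 + 1 = 6 ≡ 0 (mod 2).
  s_4 = 0 + 1 + 1 + 1 + 1 + 0 + 1 + 1 = 6 ≡ 0 (mod 2).
s = (1, 0, 0, 0)^T — this equals column 8 of H (binary 1000), so error is at position 8.
Correct: flip bit 8 of r = 011111111100101 to get c = 011111101100101.


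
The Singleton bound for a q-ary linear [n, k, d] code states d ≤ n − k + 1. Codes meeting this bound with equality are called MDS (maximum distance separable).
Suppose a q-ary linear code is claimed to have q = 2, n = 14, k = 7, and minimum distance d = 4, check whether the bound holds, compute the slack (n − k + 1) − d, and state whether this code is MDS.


Singleton RHS = n − k + 1 = 8, slack = 4, bound satisfied, not MDS.

Singleton bound: d ≤ n − k + 1.
Here n = 14, k = 7, so n − k + 1 = 8.
Given d = 4, check d ≤ 8: YES.
Slack = (n − k + 1) − d = 4.
The code is NOT MDS (slack = 4 > 0).
Description: the claimed parameters are [14, 7, 4]_2; such a code would be non-MDS.


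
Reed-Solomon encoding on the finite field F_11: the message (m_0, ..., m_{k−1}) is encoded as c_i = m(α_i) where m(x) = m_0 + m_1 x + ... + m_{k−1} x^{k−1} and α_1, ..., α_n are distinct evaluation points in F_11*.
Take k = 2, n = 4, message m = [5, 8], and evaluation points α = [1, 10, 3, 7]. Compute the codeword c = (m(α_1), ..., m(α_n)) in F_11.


c = [2, 8, 7, 6]

Message polynomial: m(x) = 5 + 8·x (mod 11).
For each evaluation point α_i, compute m(α_i) mod 11:
  α_1 = 1: Horner steps 8 → 2, so m(1) = 2.
  α_2 = 10: Horner steps 8 → 8, so m(10) = 8.
  α_3 = 3: Horner steps 8 → 7, so m(3) = 7.
  α_4 = 7: Horner steps 8 → 6, so m(7) = 6.
Codeword c = [2, 8, 7, 6] ∈ F_11^4.


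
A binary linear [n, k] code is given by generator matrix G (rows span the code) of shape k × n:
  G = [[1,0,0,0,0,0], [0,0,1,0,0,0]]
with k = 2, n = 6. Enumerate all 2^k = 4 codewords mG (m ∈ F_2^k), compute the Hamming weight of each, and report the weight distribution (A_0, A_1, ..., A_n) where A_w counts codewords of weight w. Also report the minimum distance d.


Weight distribution: A_0 = 1, A_1 = 2, A_2 = 1. Minimum distance d = 1.

Enumerate all 2^2 = 4 messages m ∈ F_2^2.
For each, compute codeword c = mG in F_2^6, then tally its weight.
  m = 00 → c = 000000, weight = 0.
  m = 10 → c = 100000, weight = 1.
  m = 01 → c = 001000, weight = 1.
  m = 11 → c = 101000, weight = 2.
Tally weights:
  weight 0: 1 codewords.
  weight 1: 2 codewords.
  weight 2: 1 codewords.
Minimum distance d = smallest w > 0 with A_w > 0 = 1.
Sanity: Σ A_w = 4 = 2^2 = 4 ✓.


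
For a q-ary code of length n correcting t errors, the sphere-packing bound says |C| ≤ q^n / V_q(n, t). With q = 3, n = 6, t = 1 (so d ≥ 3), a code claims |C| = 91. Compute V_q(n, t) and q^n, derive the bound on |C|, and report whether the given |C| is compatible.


V_q(n, t) = 13, q^n = 729, Hamming bound = 56, |C| = 91 > bound (violated).

Step 1: Compute V_q(n, t) = Σ_{j=0}^1 C(n, j) (q−1)^j.
  j = 0: C(6,0)·(2)^0 = 1·1 = 1.
  j = 1: C(6,1)·(2)^1 = 6·2 = 12.
  V_q(n, t) = 1 + 12 = 13.
Step 2: q^n = 3^6 = 729.
Step 3: Hamming bound ⌊q^n / V_q(n,t)⌋ = ⌊729/13⌋ = 56.
Step 4: Compare |C| = 91 to 56: violated.
The claimed |C| lies above the Hamming bound, so no 3-ary code of length 6 with d ≥ 3 can have 91 codewords.


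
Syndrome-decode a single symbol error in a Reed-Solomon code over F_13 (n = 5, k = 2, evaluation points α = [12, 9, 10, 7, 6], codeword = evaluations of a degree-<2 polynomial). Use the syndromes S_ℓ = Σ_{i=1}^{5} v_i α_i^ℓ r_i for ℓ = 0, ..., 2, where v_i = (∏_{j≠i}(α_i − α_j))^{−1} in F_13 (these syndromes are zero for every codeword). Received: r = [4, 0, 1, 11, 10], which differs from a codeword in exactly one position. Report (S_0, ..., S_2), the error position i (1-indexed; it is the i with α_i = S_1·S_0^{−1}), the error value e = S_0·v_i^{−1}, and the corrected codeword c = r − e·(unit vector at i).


S = (6, 7, 6), error at position 1, error magnitude e = 1, c = [3, 0, 1, 11, 10].

Step 1: column multipliers v_i = (∏_{j≠i}(α_i − α_j))^{−1} mod 13.
  i = 1 (α = 12): (12−9)(12−10)(12−7)(12−6) = 3·2·5·6 = 180 ≡ 11, so v_1 = 11^{−1} = 6 (mod 13).
  i = 2 (α = 9): (9−12)(9−10)(9−7)(9−6) = (−3)·(−1)·2·3 = 18 ≡ 5, so v_2 = 5^{−1} = 8 (mod 13).
  i = 3 (α = 10): (10−12)(10−9)(10−7)(10−6) = (−2)·1·3·4 = −24 ≡ 2, so v_3 = 2^{−1} = 7 (mod 13).
  i = 4 (α = 7): (7−12)(7−9)(7−10)(7−6) = (−5)·(−2)·(−3)·1 = −30 ≡ 9, so v_4 = 9^{−1} = 3 (mod 13).
  i = 5 (α = 6): (6−12)(6−9)(6−10)(6−7) = (−6)·(−3)·(−4)·(−1) = 72 ≡ 7, so v_5 = 7^{−1} = 2 (mod 13).
  v = [6, 8, 7, 3, 2].
Step 2: syndromes of r = [4, 0, 1, 11, 10] (all sums mod 13).
  S_0 = Σ v_i r_i = 6·4 + 8·0 + 7·1 + 3·11 + 2·10 = 84 ≡ 6.
  S_1 = Σ v_i α_i r_i = 6·12·4 + 8·9·0 + 7·10·1 + 3·7·11 + 2·6·10 = 709 ≡ 7.
  α_i^2 mod 13 = [1, 3, 9, 10, 10].
  S_2 = Σ v_i α_i^2 r_i = 6·1·4 + 8·3·0 + 7·9·1 + 3·10·11 + 2·10·10 = 617 ≡ 6.
  S = (6, 7, 6) ≠ 0, so r is not a codeword (an error is present).
Step 3: locate the error. For a single error e at position i, S_ℓ = v_i·e·α_i^ℓ, so α_err = S_1/S_0.
  S_0^{−1} = 6^{−1} = 11 (mod 13), so α_err = 7·11 = 77 ≡ 12 = α_1. Error position i = 1.
  Consistency check: S_2/S_1 = 6·2 = 12 ≡ 12 = α_err ✓ (single-error assumption holds).
Step 4: error magnitude e = S_0/v_1 = S_0·∏_{j≠1}(α_1 − α_j) = 6·11 = 66 ≡ 1 (mod 13).
Step 5: correct position 1: c_1 = r_1 − e = 4 − 1 ≡ 3 (mod 13). Hence c = [3, 0, 1, 11, 10].
  Check: interpolating c through the α_i gives m(x) = 4 + 1·x (degree < 2) with m(α_i) = c_i for every i, so c is indeed a codeword.


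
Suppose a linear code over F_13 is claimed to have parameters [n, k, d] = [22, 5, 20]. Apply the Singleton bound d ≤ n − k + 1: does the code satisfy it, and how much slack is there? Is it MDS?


Singleton RHS = n − k + 1 = 18, slack = -2, bound violated (no such code; not MDS).

Singleton bound: d ≤ n − k + 1.
Here n = 22, k = 5, so n − k + 1 = 18.
Given d = 20, check d ≤ 18: NO.
Slack = (n − k + 1) − d = -2.
The slack is negative: d = 20 exceeds n − k + 1 = 18 by 2, so the Singleton bound is violated and no linear [22, 5, 20]_13 code can exist. In particular it is not MDS (MDS requires d = n − k + 1 exactly).
Description: the claimed parameters are [22, 5, 20]_13; such a code would be impossible (violates the Singleton bound).


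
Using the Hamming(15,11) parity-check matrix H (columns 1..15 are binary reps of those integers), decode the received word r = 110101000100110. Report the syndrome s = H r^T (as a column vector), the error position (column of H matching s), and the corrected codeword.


s = (1, 0, 0, 0)^T, error position = 8, corrected codeword c = 110101010100110

Compute s = H r^T mod 2 one row at a time:
  s_1 = 0 + 0 + 1 + 0 + 0 + 1 + 1 + 0 = 3 ≡ 1 (mod 2).
  s_2 = 1 + 0 + 1 + 0 + 0 + 1 + 1 + 0 = 4 ≡ 0 (mod 2).
  s_3 = 1 + 0 + 1 + 0 + 1 + 0 + 1 + 0 = 4 ≡ 0 (mod 2).
  s_4 = 1 + 0 + 0 + 0 + 0 + 0 + 1 + 0 = 2 ≡ 0 (mod 2).
s = (1, 0, 0, 0)^T — this equals column 8 of H (binary 1000), so error is at position 8.
Correct: flip bit 8 of r = 110101000100110 to get c = 110101010100110.


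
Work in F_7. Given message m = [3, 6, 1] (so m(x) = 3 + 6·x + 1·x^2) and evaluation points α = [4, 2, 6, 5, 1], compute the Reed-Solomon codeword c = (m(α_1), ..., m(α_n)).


c = [1, 5, 5, 2, 3]

Message polynomial: m(x) = 3 + 6·x + 1·x^2 (mod 7).
For each evaluation point α_i, compute m(α_i) mod 7:
  α_1 = 4: Horner steps 1 → 3 → 1, so m(4) = 1.
  α_2 = 2: Horner steps 1 → 1 → 5, so m(2) = 5.
  α_3 = 6: Horner steps 1 → 5 → 5, so m(6) = 5.
  α_4 = 5: Horner steps 1 → 4 → 2, so m(5) = 2.
  α_5 = 1: Horner steps 1 → 0 → 3, so m(1) = 3.
Codeword c = [1, 5, 5, 2, 3] ∈ F_7^5.


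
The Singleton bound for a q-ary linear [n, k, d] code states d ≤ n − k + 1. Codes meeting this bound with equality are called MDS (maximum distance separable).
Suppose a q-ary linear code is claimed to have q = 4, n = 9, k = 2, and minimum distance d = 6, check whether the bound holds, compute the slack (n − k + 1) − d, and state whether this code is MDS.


Singleton RHS = n − k + 1 = 8, slack = 2, bound satisfied, not MDS.

Singleton bound: d ≤ n − k + 1.
Here n = 9, k = 2, so n − k + 1 = 8.
Given d = 6, check d ≤ 8: YES.
Slack = (n − k + 1) − d = 2.
The code is NOT MDS (slack = 2 > 0).
Description: the claimed parameters are [9, 2, 6]_4; such a code would be non-MDS.


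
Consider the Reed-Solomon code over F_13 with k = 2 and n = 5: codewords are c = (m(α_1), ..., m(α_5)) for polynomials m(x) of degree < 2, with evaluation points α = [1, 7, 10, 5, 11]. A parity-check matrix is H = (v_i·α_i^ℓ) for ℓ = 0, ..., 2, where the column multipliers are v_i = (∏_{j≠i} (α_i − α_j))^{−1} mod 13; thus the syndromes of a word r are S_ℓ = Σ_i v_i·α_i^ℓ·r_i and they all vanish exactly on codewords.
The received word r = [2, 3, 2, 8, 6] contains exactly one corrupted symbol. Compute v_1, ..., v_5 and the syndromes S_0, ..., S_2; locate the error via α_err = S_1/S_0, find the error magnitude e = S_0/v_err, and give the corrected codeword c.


S = (5, 5, 5), error at position 1, error magnitude e = 10, c = [5, 3, 2, 8, 6].

Step 1: column multipliers v_i = (∏_{j≠i}(α_i − α_j))^{−1} mod 13.
  i = 1 (α = 1): (1−7)(1−10)(1−5)(1−11) = (−6)·(−9)·(−4)·(−10) = 2160 ≡ 2, so v_1 = 2^{−1} = 7 (mod 13).
  i = 2 (α = 7): (7−1)(7−10)(7−5)(7−11) = 6·(−3)·2·(−4) = 144 ≡ 1, so v_2 = 1^{−1} = 1 (mod 13).
  i = 3 (α = 10): (10−1)(10−7)(10−5)(10−11) = 9·3·5·(−1) = −135 ≡ 8, so v_3 = 8^{−1} = 5 (mod 13).
  i = 4 (α = 5): (5−1)(5−7)(5−10)(5−11) = 4·(−2)·(−5)·(−6) = −240 ≡ 7, so v_4 = 7^{−1} = 2 (mod 13).
  i = 5 (α = 11): (11−1)(11−7)(11−10)(11−5) = 10·4·1·6 = 240 ≡ 6, so v_5 = 6^{−1} = 11 (mod 13).
  v = [7, 1, 5, 2, 11].
Step 2: syndromes of r = [2, 3, 2, 8, 6] (all sums mod 13).
  S_0 = Σ v_i r_i = 7·2 + 1·3 + 5·2 + 2·8 + 11·6 = 109 ≡ 5.
  S_1 = Σ v_i α_i r_i = 7·1·2 + 1·7·3 + 5·10·2 + 2·5·8 + 11·11·6 = 941 ≡ 5.
  α_i^2 mod 13 = [1, 10, 9, 12, 4].
  S_2 = Σ v_i α_i^2 r_i = 7·1·2 + 1·10·3 + 5·9·2 + 2·12·8 + 11·4·6 = 590 ≡ 5.
  S = (5, 5, 5) ≠ 0, so r is not a codeword (an error is present).
Step 3: locate the error. For a single error e at position i, S_ℓ = v_i·e·α_i^ℓ, so α_err = S_1/S_0.
  S_0^{−1} = 5^{−1} = 8 (mod 13), so α_err = 5·8 = 40 ≡ 1 = α_1. Error position i = 1.
  Consistency check: S_2/S_1 = 5·8 = 40 ≡ 1 = α_err ✓ (single-error assumption holds).
Step 4: error magnitude e = S_0/v_1 = S_0·∏_{j≠1}(α_1 − α_j) = 5·2 = 10 ≡ 10 (mod 13).
Step 5: correct position 1: c_1 = r_1 − e = 2 − 10 ≡ 5 (mod 13). Hence c = [5, 3, 2, 8, 6].
  Check: interpolating c through the α_i gives m(x) = 1 + 4·x (degree < 2) with m(α_i) = c_i for every i, so c is indeed a codeword.


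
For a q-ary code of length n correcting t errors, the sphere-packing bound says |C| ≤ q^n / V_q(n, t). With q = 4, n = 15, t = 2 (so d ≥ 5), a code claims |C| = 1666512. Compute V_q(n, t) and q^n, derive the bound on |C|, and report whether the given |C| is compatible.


V_q(n, t) = 991, q^n = 1073741824, Hamming bound = 1083493, |C| = 1666512 > bound (violated).

Step 1: Compute V_q(n, t) = Σ_{j=0}^2 C(n, j) (q−1)^j.
  j = 0: C(15,0)·(3)^0 = 1·1 = 1.
  j = 1: C(15,1)·(3)^1 = 15·3 = 45.
  j = 2: C(15,2)·(3)^2 = 105·9 = 945.
  V_q(n, t) = 1 + 45 + 945 = 991.
Step 2: q^n = 4^15 = 1073741824.
Step 3: Hamming bound ⌊q^n / V_q(n,t)⌋ = ⌊1073741824/991⌋ = 1083493.
Step 4: Compare |C| = 1666512 to 1083493: violated.
The claimed |C| lies above the Hamming bound, so no 4-ary code of length 15 with d ≥ 5 can have 1666512 codewords.


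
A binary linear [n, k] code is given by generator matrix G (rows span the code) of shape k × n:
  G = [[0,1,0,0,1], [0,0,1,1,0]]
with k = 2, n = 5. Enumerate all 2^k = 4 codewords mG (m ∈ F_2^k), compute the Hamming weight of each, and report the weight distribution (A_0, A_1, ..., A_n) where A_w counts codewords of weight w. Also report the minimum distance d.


Weight distribution: A_0 = 1, A_2 = 2, A_4 = 1. Minimum distance d = 2.

Enumerate all 2^2 = 4 messages m ∈ F_2^2.
For each, compute codeword c = mG in F_2^5, then tally its weight.
  m = 00 → c = 00000, weight = 0.
  m = 10 → c = 01001, weight = 2.
  m = 01 → c = 00110, weight = 2.
  m = 11 → c = 01111, weight = 4.
Tally weights:
  weight 0: 1 codewords.
  weight 2: 2 codewords.
  weight 4: 1 codewords.
Minimum distance d = smallest w > 0 with A_w > 0 = 2.
Sanity: Σ A_w = 4 = 2^2 = 4 ✓.


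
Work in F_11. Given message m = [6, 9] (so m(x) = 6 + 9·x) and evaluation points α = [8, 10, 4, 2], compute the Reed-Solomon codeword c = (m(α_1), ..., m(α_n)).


c = [1, 8, 9, 2]

Message polynomial: m(x) = 6 + 9·x (mod 11).
For each evaluation point α_i, compute m(α_i) mod 11:
  α_1 = 8: Horner steps 9 → 1, so m(8) = 1.
  α_2 = 10: Horner steps 9 → 8, so m(10) = 8.
  α_3 = 4: Horner steps 9 → 9, so m(4) = 9.
  α_4 = 2: Horner steps 9 → 2, so m(2) = 2.
Codeword c = [1, 8, 9, 2] ∈ F_11^4.


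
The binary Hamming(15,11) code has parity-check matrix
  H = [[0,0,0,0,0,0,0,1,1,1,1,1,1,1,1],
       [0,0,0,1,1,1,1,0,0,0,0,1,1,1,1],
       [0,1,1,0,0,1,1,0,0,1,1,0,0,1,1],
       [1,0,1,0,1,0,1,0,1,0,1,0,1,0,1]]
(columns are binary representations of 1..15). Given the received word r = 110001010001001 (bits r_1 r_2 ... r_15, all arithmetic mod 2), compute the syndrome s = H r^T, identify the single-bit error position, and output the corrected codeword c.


s = (1, 1, 1, 0)^T, error position = 14, corrected codeword c = 110001010001011

Compute s = H r^T mod 2 one row at a time:
  s_1 = 1 + 0 + 0 + 0 + 1 + 0 + 0 + 1 = 3 ≡ 1 (mod 2).
  s_2 = 0 + 0 + 1 + 0 + 1 + 0 + 0 + 1 = 3 ≡ 1 (mod 2).
  s_3 = 1 + 0 + 1 + 0 + 0 + 0 + 0 + 1 = 3 ≡ 1 (mod 2).
  s_4 = 1 + 0 + 0 + 0 + 0 + 0 + 0 + 1 = 2 ≡ 0 (mod 2).
s = (1, 1, 1, 0)^T — this equals column 14 of H (binary 1110), so error is at position 14.
Correct: flip bit 14 of r = 110001010001001 to get c = 110001010001011.


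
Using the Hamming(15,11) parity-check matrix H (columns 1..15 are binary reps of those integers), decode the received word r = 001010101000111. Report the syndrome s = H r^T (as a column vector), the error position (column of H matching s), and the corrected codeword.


s = (0, 1, 0, 0)^T, error position = 4, corrected codeword c = 001110101000111

Compute s = H r^T mod 2 one row at a time:
  s_1 = 0 + 1 + 0 + 0 + 0 + 1 + 1 + 1 = 4 ≡ 0 (mod 2).
  s_2 = 0 + 1 + 0 + 1 + 0 + 1 + 1 + 1 = 5 ≡ 1 (mod 2).
  s_3 = 0 + 1 + 0 + 1 + 0 + 0 + 1 + 1 = 4 ≡ 0 (mod 2).
  s_4 = 0 + 1 + 1 + 1 + 1 + 0 + 1 + 1 = 6 ≡ 0 (mod 2).
s = (0, 1, 0, 0)^T — this equals column 4 of H (binary 0100), so error is at position 4.
Correct: flip bit 4 of r = 001010101000111 to get c = 001110101000111.


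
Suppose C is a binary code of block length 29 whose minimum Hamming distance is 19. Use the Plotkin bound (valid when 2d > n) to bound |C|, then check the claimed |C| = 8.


Plotkin bound M ≤ 4; given |C| = 8 > bound (violated).

Check applicability: 2d = 38, n = 29.
2d − n = 9 > 0, so Plotkin applies.
Compute d/(2d−n) = 19/9 ≈ 2.1111.
⌊d/(2d−n)⌋ = 2.
Plotkin bound: M ≤ 2·2 = 4.
Given |C| = 8, check: VIOLATED.
This |C| is above the Plotkin bound, so no binary code with n = 29, d = 19 and 8 codewords exists.


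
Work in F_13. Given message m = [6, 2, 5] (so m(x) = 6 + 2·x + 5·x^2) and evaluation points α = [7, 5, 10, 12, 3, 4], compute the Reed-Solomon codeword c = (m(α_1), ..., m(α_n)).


c = [5, 11, 6, 9, 5, 3]

Message polynomial: m(x) = 6 + 2·x + 5·x^2 (mod 13).
For each evaluation point α_i, compute m(α_i) mod 13:
  α_1 = 7: Horner steps 5 → 11 → 5, so m(7) = 5.
  α_2 = 5: Horner steps 5 → 1 → 11, so m(5) = 11.
  α_3 = 10: Horner steps 5 → 0 → 6, so m(10) = 6.
  α_4 = 12: Horner steps 5 → 10 → 9, so m(12) = 9.
  α_5 = 3: Horner steps 5 → 4 → 5, so m(3) = 5.
  α_6 = 4: Horner steps 5 → 9 → 3, so m(4) = 3.
Codeword c = [5, 11, 6, 9, 5, 3] ∈ F_13^6.


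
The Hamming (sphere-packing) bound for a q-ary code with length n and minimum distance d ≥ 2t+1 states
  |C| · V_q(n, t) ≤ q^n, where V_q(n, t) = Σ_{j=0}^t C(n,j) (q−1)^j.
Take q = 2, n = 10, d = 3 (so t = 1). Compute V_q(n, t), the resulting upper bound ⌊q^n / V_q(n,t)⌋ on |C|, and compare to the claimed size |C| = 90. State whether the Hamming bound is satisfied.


V_q(n, t) = 11, q^n = 1024, Hamming bound = 93, |C| = 90 ≤ bound (satisfied).

Step 1: Compute V_q(n, t) = Σ_{j=0}^1 C(n, j) (q−1)^j.
  j = 0: C(10,0)·(1)^0 = 1·1 = 1.
  j = 1: C(10,1)·(1)^1 = 10·1 = 10.
  V_q(n, t) = 1 + 10 = 11.
Step 2: q^n = 2^10 = 1024.
Step 3: Hamming bound ⌊q^n / V_q(n,t)⌋ = ⌊1024/11⌋ = 93.
Step 4: Compare |C| = 90 to 93: satisfied.
The claimed |C| lies below the Hamming bound.


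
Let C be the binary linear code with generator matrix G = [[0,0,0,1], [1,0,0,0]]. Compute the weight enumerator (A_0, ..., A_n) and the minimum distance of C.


Weight distribution: A_0 = 1, A_1 = 2, A_2 = 1. Minimum distance d = 1.

Enumerate all 2^2 = 4 messages m ∈ F_2^2.
For each, compute codeword c = mG in F_2^4, then tally its weight.
  m = 00 → c = 0000, weight = 0.
  m = 10 → c = 0001, weight = 1.
  m = 01 → c = 1000, weight = 1.
  m = 11 → c = 1001, weight = 2.
Tally weights:
  weight 0: 1 codewords.
  weight 1: 2 codewords.
  weight 2: 1 codewords.
Minimum distance d = smallest w > 0 with A_w > 0 = 1.
Sanity: Σ A_w = 4 = 2^2 = 4 ✓.


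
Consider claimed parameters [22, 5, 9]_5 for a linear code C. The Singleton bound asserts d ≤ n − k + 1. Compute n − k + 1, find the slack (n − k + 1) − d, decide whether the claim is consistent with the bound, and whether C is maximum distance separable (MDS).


Singleton RHS = n − k + 1 = 18, slack = 9, bound satisfied, not MDS.

Singleton bound: d ≤ n − k + 1.
Here n = 22, k = 5, so n − k + 1 = 18.
Given d = 9, check d ≤ 18: YES.
Slack = (n − k + 1) − d = 9.
The code is NOT MDS (slack = 9 > 0).
Description: the claimed parameters are [22, 5, 9]_5; such a code would be non-MDS.


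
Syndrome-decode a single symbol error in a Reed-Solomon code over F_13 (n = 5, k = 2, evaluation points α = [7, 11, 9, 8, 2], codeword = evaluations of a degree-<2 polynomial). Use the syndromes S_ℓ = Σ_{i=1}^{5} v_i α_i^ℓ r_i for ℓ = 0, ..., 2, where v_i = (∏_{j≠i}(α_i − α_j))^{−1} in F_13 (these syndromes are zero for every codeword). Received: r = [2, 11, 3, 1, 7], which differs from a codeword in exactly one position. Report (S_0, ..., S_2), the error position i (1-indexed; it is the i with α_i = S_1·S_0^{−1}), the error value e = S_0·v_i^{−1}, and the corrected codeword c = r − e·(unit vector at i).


S = (5, 6, 2), error at position 3, error magnitude e = 3, c = [2, 11, 0, 1, 7].

Step 1: column multipliers v_i = (∏_{j≠i}(α_i − α_j))^{−1} mod 13.
  i = 1 (α = 7): (7−11)(7−9)(7−8)(7−2) = (−4)·(−2)·(−1)·5 = −40 ≡ 12, so v_1 = 12^{−1} = 12 (mod 13).
  i = 2 (α = 11): (11−7)(11−9)(11−8)(11−2) = 4·2·3·9 = 216 ≡ 8, so v_2 = 8^{−1} = 5 (mod 13).
  i = 3 (α = 9): (9−7)(9−11)(9−8)(9−2) = 2·(−2)·1·7 = −28 ≡ 11, so v_3 = 11^{−1} = 6 (mod 13).
  i = 4 (α = 8): (8−7)(8−11)(8−9)(8−2) = 1·(−3)·(−1)·6 = 18 ≡ 5, so v_4 = 5^{−1} = 8 (mod 13).
  i = 5 (α = 2): (2−7)(2−11)(2−9)(2−8) = (−5)·(−9)·(−7)·(−6) = 1890 ≡ 5, so v_5 = 5^{−1} = 8 (mod 13).
  v = [12, 5, 6, 8, 8].
Step 2: syndromes of r = [2, 11, 3, 1, 7] (all sums mod 13).
  S_0 = Σ v_i r_i = 12·2 + 5·11 + 6·3 + 8·1 + 8·7 = 161 ≡ 5.
  S_1 = Σ v_i α_i r_i = 12·7·2 + 5·11·11 + 6·9·3 + 8·8·1 + 8·2·7 = 1111 ≡ 6.
  α_i^2 mod 13 = [10, 4, 3, 12, 4].
  S_2 = Σ v_i α_i^2 r_i = 12·10·2 + 5·4·11 + 6·3·3 + 8·12·1 + 8·4·7 = 834 ≡ 2.
  S = (5, 6, 2) ≠ 0, so r is not a codeword (an error is present).
Step 3: locate the error. For a single error e at position i, S_ℓ = v_i·e·α_i^ℓ, so α_err = S_1/S_0.
  S_0^{−1} = 5^{−1} = 8 (mod 13), so α_err = 6·8 = 48 ≡ 9 = α_3. Error position i = 3.
  Consistency check: S_2/S_1 = 2·11 = 22 ≡ 9 = α_err ✓ (single-error assumption holds).
Step 4: error magnitude e = S_0/v_3 = S_0·∏_{j≠3}(α_3 − α_j) = 5·11 = 55 ≡ 3 (mod 13).
Step 5: correct position 3: c_3 = r_3 − e = 3 − 3 ≡ 0 (mod 13). Hence c = [2, 11, 0, 1, 7].
  Check: interpolating c through the α_i gives m(x) = 9 + 12·x (degree < 2) with m(α_i) = c_i for every i, so c is indeed a codeword.


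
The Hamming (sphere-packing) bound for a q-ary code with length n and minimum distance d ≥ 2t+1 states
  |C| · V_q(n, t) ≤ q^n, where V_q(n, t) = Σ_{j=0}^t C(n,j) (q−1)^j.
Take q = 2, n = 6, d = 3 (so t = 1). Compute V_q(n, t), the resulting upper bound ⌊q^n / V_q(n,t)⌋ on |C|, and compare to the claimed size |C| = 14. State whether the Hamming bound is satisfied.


V_q(n, t) = 7, q^n = 64, Hamming bound = 9, |C| = 14 > bound (violated).

Step 1: Compute V_q(n, t) = Σ_{j=0}^1 C(n, j) (q−1)^j.
  j = 0: C(6,0)·(1)^0 = 1·1 = 1.
  j = 1: C(6,1)·(1)^1 = 6·1 = 6.
  V_q(n, t) = 1 + 6 = 7.
Step 2: q^n = 2^6 = 64.
Step 3: Hamming bound ⌊q^n / V_q(n,t)⌋ = ⌊64/7⌋ = 9.
Step 4: Compare |C| = 14 to 9: violated.
The claimed |C| lies above the Hamming bound, so no 2-ary code of length 6 with d ≥ 3 can have 14 codewords.


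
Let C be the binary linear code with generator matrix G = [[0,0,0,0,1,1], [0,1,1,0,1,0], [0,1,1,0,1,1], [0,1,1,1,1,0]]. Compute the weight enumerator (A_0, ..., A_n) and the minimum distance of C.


Weight distribution: A_0 = 1, A_1 = 3, A_2 = 4, A_3 = 4, A_4 = 3, A_5 = 1. Minimum distance d = 1.

Enumerate all 2^4 = 16 messages m ∈ F_2^4.
For each, compute codeword c = mG in F_2^6, then tally its weight.
  m = 0000 → c = 000000, weight = 0.
  m = 1000 → c = 000011, weight = 2.
  m = 0100 → c = 011010, weight = 3.
  m = 1100 → c = 011001, weight = 3.
  m = 0010 → c = 011011, weight = 4.
  m = 1010 → c = 011000, weight = 2.
  m = 0110 → c = 000001, weight = 1.
  m = 1110 → c = 000010, weight = 1.
  m = 0001 → c = 011110, weight = 4.
  m = 1001 → c = 011101, weight = 4.
  m = 0101 → c = 000100, weight = 1.
  m = 1101 → c = 000111, weight = 3.
  m = 0011 → c = 000101, weight = 2.
  m = 1011 → c = 000110, weight = 2.
  m = 0111 → c = 011111, weight = 5.
  m = 1111 → c = 011100, weight = 3.
Tally weights:
  weight 0: 1 codewords.
  weight 1: 3 codewords.
  weight 2: 4 codewords.
  weight 3: 4 codewords.
  weight 4: 3 codewords.
  weight 5: 1 codewords.
Minimum distance d = smallest w > 0 with A_w > 0 = 1.
Sanity: Σ A_w = 16 = 2^4 = 16 ✓.


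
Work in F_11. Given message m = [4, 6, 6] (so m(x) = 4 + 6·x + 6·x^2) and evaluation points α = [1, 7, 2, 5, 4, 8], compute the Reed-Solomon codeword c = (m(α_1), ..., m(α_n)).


c = [5, 10, 7, 8, 3, 7]

Message polynomial: m(x) = 4 + 6·x + 6·x^2 (mod 11).
For each evaluation point α_i, compute m(α_i) mod 11:
  α_1 = 1: Horner steps 6 → 1 → 5, so m(1) = 5.
  α_2 = 7: Horner steps 6 → 4 → 10, so m(7) = 10.
  α_3 = 2: Horner steps 6 → 7 → 7, so m(2) = 7.
  α_4 = 5: Horner steps 6 → 3 → 8, so m(5) = 8.
  α_5 = 4: Horner steps 6 → 8 → 3, so m(4) = 3.
  α_6 = 8: Horner steps 6 → 10 → 7, so m(8) = 7.
Codeword c = [5, 10, 7, 8, 3, 7] ∈ F_11^6.


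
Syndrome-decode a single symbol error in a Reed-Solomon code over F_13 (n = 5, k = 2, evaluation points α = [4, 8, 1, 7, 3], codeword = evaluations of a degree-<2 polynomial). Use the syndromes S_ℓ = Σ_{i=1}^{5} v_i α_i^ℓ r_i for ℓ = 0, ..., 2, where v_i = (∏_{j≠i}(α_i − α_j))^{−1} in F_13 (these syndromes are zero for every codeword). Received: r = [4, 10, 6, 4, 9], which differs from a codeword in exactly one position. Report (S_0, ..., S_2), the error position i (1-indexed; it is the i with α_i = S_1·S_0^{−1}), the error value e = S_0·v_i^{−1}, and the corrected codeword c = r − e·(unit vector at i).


S = (9, 11, 12), error at position 4, error magnitude e = 2, c = [4, 10, 6, 2, 9].

Step 1: column multipliers v_i = (∏_{j≠i}(α_i − α_j))^{−1} mod 13.
  i = 1 (α = 4): (4−8)(4−1)(4−7)(4−3) = (−4)·3·(−3)·1 = 36 ≡ 10, so v_1 = 10^{−1} = 4 (mod 13).
  i = 2 (α = 8): (8−4)(8−1)(8−7)(8−3) = 4·7·1·5 = 140 ≡ 10, so v_2 = 10^{−1} = 4 (mod 13).
  i = 3 (α = 1): (1−4)(1−8)(1−7)(1−3) = (−3)·(−7)·(−6)·(−2) = 252 ≡ 5, so v_3 = 5^{−1} = 8 (mod 13).
  i = 4 (α = 7): (7−4)(7−8)(7−1)(7−3) = 3·(−1)·6·4 = −72 ≡ 6, so v_4 = 6^{−1} = 11 (mod 13).
  i = 5 (α = 3): (3−4)(3−8)(3−1)(3−7) = (−1)·(−5)·2·(−4) = −40 ≡ 12, so v_5 = 12^{−1} = 12 (mod 13).
  v = [4, 4, 8, 11, 12].
Step 2: syndromes of r = [4, 10, 6, 4, 9] (all sums mod 13).
  S_0 = Σ v_i r_i = 4·4 + 4·10 + 8·6 + 11·4 + 12·9 = 256 ≡ 9.
  S_1 = Σ v_i α_i r_i = 4·4·4 + 4·8·10 + 8·1·6 + 11·7·4 + 12·3·9 = 1064 ≡ 11.
  α_i^2 mod 13 = [3, 12, 1, 10, 9].
  S_2 = Σ v_i α_i^2 r_i = 4·3·4 + 4·12·10 + 8·1·6 + 11·10·4 + 12·9·9 = 1988 ≡ 12.
  S = (9, 11, 12) ≠ 0, so r is not a codeword (an error is present).
Step 3: locate the error. For a single error e at position i, S_ℓ = v_i·e·α_i^ℓ, so α_err = S_1/S_0.
  S_0^{−1} = 9^{−1} = 3 (mod 13), so α_err = 11·3 = 33 ≡ 7 = α_4. Error position i = 4.
  Consistency check: S_2/S_1 = 12·6 = 72 ≡ 7 = α_err ✓ (single-error assumption holds).
Step 4: error magnitude e = S_0/v_4 = S_0·∏_{j≠4}(α_4 − α_j) = 9·6 = 54 ≡ 2 (mod 13).
Step 5: correct position 4: c_4 = r_4 − e = 4 − 2 ≡ 2 (mod 13). Hence c = [4, 10, 6, 2, 9].
  Check: interpolating c through the α_i gives m(x) = 11 + 8·x (degree < 2) with m(α_i) = c_i for every i, so c is indeed a codeword.


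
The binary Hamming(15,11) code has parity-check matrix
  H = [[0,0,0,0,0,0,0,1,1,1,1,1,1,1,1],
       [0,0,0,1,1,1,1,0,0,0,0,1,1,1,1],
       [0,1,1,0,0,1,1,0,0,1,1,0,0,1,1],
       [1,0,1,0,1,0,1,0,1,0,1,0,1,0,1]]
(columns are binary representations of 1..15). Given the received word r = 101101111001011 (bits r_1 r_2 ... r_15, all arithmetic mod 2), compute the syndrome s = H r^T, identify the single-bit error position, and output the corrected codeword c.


s = (1, 0, 1, 1)^T, error position = 11, corrected codeword c = 101101111011011

Compute s = H r^T mod 2 one row at a time:
  s_1 = 1 + 1 + 0 + 0 + 1 + 0 + 1 + 1 = 5 ≡ 1 (mod 2).
  s_2 = 1 + 0 + 1 + 1 + 1 + 0 + 1 + 1 = 6 ≡ 0 (mod 2).
  s_3 = 0 + 1 + 1 + 1 + 0 + 0 + 1 + 1 = 5 ≡ 1 (mod 2).
  s_4 = 1 + 1 + 0 + 1 + 1 + 0 + 0 + 1 = 5 ≡ 1 (mod 2).
s = (1, 0, 1, 1)^T — this equals column 11 of H (binary 1011), so error is at position 11.
Correct: flip bit 11 of r = 101101111001011 to get c = 101101111011011.


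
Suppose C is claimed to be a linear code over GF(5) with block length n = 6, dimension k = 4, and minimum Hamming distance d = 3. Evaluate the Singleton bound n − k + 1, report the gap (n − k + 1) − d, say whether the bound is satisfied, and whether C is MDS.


Singleton RHS = n − k + 1 = 3, slack = 0, bound satisfied, MDS.

Singleton bound: d ≤ n − k + 1.
Here n = 6, k = 4, so n − k + 1 = 3.
Given d = 3, check d ≤ 3: YES.
Slack = (n − k + 1) − d = 0.
The code is MDS (slack = 0).
Description: the claimed parameters are [6, 4, 3]_5; such a code would be MDS (meets Singleton bound).


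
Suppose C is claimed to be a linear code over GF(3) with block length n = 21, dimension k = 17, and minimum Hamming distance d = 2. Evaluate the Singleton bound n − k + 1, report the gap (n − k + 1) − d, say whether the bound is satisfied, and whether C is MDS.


Singleton RHS = n − k + 1 = 5, slack = 3, bound satisfied, not MDS.

Singleton bound: d ≤ n − k + 1.
Here n = 21, k = 17, so n − k + 1 = 5.
Given d = 2, check d ≤ 5: YES.
Slack = (n − k + 1) − d = 3.
The code is NOT MDS (slack = 3 > 0).
Description: the claimed parameters are [21, 17, 2]_3; such a code would be non-MDS.


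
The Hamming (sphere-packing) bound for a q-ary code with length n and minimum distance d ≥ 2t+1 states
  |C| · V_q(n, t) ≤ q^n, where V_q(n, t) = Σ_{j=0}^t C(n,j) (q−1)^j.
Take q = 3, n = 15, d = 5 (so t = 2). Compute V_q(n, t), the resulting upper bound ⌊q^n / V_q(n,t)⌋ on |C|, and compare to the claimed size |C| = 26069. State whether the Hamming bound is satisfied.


V_q(n, t) = 451, q^n = 14348907, Hamming bound = 31815, |C| = 26069 ≤ bound (satisfied).

Step 1: Compute V_q(n, t) = Σ_{j=0}^2 C(n, j) (q−1)^j.
  j = 0: C(15,0)·(2)^0 = 1·1 = 1.
  j = 1: C(15,1)·(2)^1 = 15·2 = 30.
  j = 2: C(15,2)·(2)^2 = 105·4 = 420.
  V_q(n, t) = 1 + 30 + 420 = 451.
Step 2: q^n = 3^15 = 14348907.
Step 3: Hamming bound ⌊q^n / V_q(n,t)⌋ = ⌊14348907/451⌋ = 31815.
Step 4: Compare |C| = 26069 to 31815: satisfied.
The claimed |C| lies below the Hamming bound.


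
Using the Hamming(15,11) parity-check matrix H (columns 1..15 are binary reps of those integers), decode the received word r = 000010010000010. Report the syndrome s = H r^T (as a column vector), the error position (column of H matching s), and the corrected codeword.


s = (0, 0, 1, 1)^T, error position = 3, corrected codeword c = 001010010000010

Compute s = H r^T mod 2 one row at a time:
  s_1 = 1 + 0 + 0 + 0 + 0 + 0 + 1 + 0 = 2 ≡ 0 (mod 2).
  s_2 = 0 + 1 + 0 + 0 + 0 + 0 + 1 + 0 = 2 ≡ 0 (mod 2).
  s_3 = 0 + 0 + 0 + 0 + 0 + 0 + 1 + 0 = 1 ≡ 1 (mod 2).
  s_4 = 0 + 0 + 1 + 0 + 0 + 0 + 0 + 0 = 1 ≡ 1 (mod 2).
s = (0, 0, 1, 1)^T — this equals column 3 of H (binary 0011), so error is at position 3.
Correct: flip bit 3 of r = 000010010000010 to get c = 001010010000010.


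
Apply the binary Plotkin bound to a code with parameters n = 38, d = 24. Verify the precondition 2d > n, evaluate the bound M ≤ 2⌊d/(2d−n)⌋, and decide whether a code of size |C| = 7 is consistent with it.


Plotkin bound M ≤ 4; given |C| = 7 > bound (violated).

Check applicability: 2d = 48, n = 38.
2d − n = 10 > 0, so Plotkin applies.
Compute d/(2d−n) = 24/10 ≈ 2.4000.
⌊d/(2d−n)⌋ = 2.
Plotkin bound: M ≤ 2·2 = 4.
Given |C| = 7, check: VIOLATED.
This |C| is above the Plotkin bound, so no binary code with n = 38, d = 24 and 7 codewords exists.
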